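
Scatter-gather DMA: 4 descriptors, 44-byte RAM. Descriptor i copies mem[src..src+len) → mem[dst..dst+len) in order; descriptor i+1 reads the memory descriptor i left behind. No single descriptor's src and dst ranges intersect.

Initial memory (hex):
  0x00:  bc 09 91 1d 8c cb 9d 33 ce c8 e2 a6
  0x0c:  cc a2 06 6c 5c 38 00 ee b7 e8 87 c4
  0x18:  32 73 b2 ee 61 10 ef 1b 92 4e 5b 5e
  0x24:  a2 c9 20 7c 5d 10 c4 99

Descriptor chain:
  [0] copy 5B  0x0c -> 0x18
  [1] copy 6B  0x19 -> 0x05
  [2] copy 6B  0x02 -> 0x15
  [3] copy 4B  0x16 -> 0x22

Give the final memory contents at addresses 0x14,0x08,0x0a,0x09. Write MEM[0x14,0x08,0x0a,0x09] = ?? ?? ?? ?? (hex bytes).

[0] 0x0c->0x18 len=5 : cc a2 06 6c 5c
[1] 0x19->0x05 len=6 : a2 06 6c 5c 10 ef
[2] 0x02->0x15 len=6 : 91 1d 8c a2 06 6c
[3] 0x16->0x22 len=4 : 1d 8c a2 06
query mem[0x14]=0xb7, mem[0x08]=0x5c, mem[0x0a]=0xef, mem[0x09]=0x10

MEM[0x14,0x08,0x0a,0x09] = b7 5c ef 10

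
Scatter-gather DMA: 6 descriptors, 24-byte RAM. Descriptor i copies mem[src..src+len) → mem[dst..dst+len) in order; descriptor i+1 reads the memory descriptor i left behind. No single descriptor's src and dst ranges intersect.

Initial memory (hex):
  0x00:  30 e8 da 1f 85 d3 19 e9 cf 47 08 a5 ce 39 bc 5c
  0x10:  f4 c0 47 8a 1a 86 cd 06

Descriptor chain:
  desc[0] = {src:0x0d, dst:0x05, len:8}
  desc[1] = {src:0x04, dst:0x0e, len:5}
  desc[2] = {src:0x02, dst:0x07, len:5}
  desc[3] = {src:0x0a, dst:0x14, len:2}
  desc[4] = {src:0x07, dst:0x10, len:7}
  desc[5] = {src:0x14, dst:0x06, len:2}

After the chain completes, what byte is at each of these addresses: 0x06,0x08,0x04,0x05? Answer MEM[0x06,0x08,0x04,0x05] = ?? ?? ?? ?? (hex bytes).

#0 dst[0x05+8] := {0x39,0xbc,0x5c,0xf4,0xc0,0x47,0x8a,0x1a}
#1 dst[0x0e+5] := {0x85,0x39,0xbc,0x5c,0xf4}
#2 dst[0x07+5] := {0xda,0x1f,0x85,0x39,0xbc}
#3 dst[0x14+2] := {0x39,0xbc}
#4 dst[0x10+7] := {0xda,0x1f,0x85,0x39,0xbc,0x1a,0x39}
#5 dst[0x06+2] := {0xbc,0x1a}
query mem[0x06]=0xbc, mem[0x08]=0x1f, mem[0x04]=0x85, mem[0x05]=0x39

MEM[0x06,0x08,0x04,0x05] = bc 1f 85 39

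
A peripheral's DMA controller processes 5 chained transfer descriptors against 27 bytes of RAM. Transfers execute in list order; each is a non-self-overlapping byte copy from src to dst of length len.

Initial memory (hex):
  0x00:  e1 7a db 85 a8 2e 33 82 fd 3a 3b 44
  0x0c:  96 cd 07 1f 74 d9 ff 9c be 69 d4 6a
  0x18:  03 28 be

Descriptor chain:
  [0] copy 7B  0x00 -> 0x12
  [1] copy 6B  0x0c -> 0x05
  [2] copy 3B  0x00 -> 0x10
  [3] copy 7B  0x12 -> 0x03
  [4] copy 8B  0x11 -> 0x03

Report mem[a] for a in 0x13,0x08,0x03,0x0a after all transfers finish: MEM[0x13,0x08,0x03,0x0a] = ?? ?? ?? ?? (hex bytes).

[0] 0x00->0x12 len=7 : e1 7a db 85 a8 2e 33
[1] 0x0c->0x05 len=6 : 96 cd 07 1f 74 d9
[2] 0x00->0x10 len=3 : e1 7a db
[3] 0x12->0x03 len=7 : db 7a db 85 a8 2e 33
[4] 0x11->0x03 len=8 : 7a db 7a db 85 a8 2e 33
query mem[0x13]=0x7a, mem[0x08]=0xa8, mem[0x03]=0x7a, mem[0x0a]=0x33

MEM[0x13,0x08,0x03,0x0a] = 7a a8 7a 33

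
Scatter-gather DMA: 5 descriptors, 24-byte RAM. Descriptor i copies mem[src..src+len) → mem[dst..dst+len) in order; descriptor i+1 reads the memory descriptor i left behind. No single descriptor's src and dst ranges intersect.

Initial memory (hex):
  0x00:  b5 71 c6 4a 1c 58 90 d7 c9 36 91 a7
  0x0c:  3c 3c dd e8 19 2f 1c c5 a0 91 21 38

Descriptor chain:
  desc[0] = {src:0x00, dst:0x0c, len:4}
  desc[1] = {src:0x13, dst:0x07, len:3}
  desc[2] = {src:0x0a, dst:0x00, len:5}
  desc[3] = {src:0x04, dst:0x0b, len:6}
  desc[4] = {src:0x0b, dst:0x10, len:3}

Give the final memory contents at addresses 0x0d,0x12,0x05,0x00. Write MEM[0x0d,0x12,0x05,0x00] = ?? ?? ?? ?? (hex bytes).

[0] 0x00->0x0c len=4 : b5 71 c6 4a
[1] 0x13->0x07 len=3 : c5 a0 91
[2] 0x0a->0x00 len=5 : 91 a7 b5 71 c6
[3] 0x04->0x0b len=6 : c6 58 90 c5 a0 91
[4] 0x0b->0x10 len=3 : c6 58 90
query mem[0x0d]=0x90, mem[0x12]=0x90, mem[0x05]=0x58, mem[0x00]=0x91

MEM[0x0d,0x12,0x05,0x00] = 90 90 58 91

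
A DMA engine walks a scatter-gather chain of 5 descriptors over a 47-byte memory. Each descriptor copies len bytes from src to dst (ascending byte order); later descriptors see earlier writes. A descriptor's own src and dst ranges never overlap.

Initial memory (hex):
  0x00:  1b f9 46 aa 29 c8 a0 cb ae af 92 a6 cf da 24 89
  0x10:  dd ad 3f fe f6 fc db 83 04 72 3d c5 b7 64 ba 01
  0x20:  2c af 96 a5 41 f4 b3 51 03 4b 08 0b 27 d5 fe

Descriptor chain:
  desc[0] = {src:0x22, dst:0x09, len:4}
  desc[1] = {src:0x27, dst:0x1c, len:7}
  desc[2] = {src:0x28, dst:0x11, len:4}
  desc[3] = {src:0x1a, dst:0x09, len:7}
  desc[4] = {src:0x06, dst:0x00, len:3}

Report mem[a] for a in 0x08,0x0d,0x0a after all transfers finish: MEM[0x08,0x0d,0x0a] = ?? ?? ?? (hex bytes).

MEM[0x08,0x0d,0x0a] = ae 4b c5

D0: mem[0x09..0x0c] <- [96 a5 41 f4]
D1: mem[0x1c..0x22] <- [51 03 4b 08 0b 27 d5]
D2: mem[0x11..0x14] <- [03 4b 08 0b]
D3: mem[0x09..0x0f] <- [3d c5 51 03 4b 08 0b]
D4: mem[0x00..0x02] <- [a0 cb ae]
query mem[0x08]=0xae, mem[0x0d]=0x4b, mem[0x0a]=0xc5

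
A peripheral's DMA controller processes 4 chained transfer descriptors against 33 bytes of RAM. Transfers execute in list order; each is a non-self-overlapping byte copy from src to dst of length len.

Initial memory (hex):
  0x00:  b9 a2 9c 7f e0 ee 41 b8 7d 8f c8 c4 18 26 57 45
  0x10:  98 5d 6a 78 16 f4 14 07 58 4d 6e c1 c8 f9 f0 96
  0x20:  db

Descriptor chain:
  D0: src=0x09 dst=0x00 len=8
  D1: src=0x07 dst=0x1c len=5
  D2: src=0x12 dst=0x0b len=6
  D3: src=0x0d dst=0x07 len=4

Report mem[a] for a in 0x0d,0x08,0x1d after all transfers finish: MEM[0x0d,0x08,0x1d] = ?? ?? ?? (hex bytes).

MEM[0x0d,0x08,0x1d] = 16 f4 7d

D0: mem[0x00..0x07] <- [8f c8 c4 18 26 57 45 98]
D1: mem[0x1c..0x20] <- [98 7d 8f c8 c4]
D2: mem[0x0b..0x10] <- [6a 78 16 f4 14 07]
D3: mem[0x07..0x0a] <- [16 f4 14 07]
query mem[0x0d]=0x16, mem[0x08]=0xf4, mem[0x1d]=0x7d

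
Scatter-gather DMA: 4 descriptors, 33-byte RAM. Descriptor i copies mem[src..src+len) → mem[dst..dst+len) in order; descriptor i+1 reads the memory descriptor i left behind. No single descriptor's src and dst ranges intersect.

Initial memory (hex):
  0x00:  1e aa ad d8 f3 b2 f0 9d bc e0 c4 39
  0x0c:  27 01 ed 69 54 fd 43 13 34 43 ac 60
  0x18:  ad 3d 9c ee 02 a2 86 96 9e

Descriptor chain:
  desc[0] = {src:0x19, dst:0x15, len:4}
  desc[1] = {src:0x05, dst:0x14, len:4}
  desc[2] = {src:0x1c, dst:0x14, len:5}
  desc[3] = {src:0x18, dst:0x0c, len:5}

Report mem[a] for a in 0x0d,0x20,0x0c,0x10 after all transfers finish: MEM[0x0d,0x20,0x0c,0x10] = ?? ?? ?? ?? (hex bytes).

MEM[0x0d,0x20,0x0c,0x10] = 3d 9e 9e 02

#0 dst[0x15+4] := {0x3d,0x9c,0xee,0x02}
#1 dst[0x14+4] := {0xb2,0xf0,0x9d,0xbc}
#2 dst[0x14+5] := {0x02,0xa2,0x86,0x96,0x9e}
#3 dst[0x0c+5] := {0x9e,0x3d,0x9c,0xee,0x02}
query mem[0x0d]=0x3d, mem[0x20]=0x9e, mem[0x0c]=0x9e, mem[0x10]=0x02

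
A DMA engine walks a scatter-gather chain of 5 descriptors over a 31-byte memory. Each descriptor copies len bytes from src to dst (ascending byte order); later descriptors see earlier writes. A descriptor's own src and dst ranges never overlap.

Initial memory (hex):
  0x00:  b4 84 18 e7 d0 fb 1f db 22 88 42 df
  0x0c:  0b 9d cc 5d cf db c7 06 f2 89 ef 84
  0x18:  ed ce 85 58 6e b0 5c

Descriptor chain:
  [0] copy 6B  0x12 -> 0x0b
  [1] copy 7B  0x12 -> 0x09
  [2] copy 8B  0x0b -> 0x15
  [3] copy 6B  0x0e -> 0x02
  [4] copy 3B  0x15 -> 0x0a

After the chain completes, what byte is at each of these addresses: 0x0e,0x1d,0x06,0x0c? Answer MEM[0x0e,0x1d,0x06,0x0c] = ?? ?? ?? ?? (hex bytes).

#0 dst[0x0b+6] := {0xc7,0x06,0xf2,0x89,0xef,0x84}
#1 dst[0x09+7] := {0xc7,0x06,0xf2,0x89,0xef,0x84,0xed}
#2 dst[0x15+8] := {0xf2,0x89,0xef,0x84,0xed,0x84,0xdb,0xc7}
#3 dst[0x02+6] := {0x84,0xed,0x84,0xdb,0xc7,0x06}
#4 dst[0x0a+3] := {0xf2,0x89,0xef}
query mem[0x0e]=0x84, mem[0x1d]=0xb0, mem[0x06]=0xc7, mem[0x0c]=0xef

MEM[0x0e,0x1d,0x06,0x0c] = 84 b0 c7 ef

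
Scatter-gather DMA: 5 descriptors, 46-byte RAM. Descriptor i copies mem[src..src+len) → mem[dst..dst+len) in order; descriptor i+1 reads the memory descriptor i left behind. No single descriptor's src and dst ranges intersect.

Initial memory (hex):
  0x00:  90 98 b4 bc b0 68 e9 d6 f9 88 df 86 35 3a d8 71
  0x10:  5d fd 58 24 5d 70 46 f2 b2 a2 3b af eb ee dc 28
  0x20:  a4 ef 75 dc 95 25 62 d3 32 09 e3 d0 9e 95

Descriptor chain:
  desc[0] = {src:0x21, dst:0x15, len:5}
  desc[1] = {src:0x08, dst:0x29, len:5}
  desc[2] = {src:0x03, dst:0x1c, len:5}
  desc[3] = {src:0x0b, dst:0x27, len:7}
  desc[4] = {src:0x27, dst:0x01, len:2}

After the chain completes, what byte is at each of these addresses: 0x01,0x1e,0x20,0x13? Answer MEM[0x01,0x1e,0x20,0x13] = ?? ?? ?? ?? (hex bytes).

  after D0: wrote 5B at 0x15 = ef75dc9525
  after D1: wrote 5B at 0x29 = f988df8635
  after D2: wrote 5B at 0x1c = bcb068e9d6
  after D3: wrote 7B at 0x27 = 86353ad8715dfd
  after D4: wrote 2B at 0x01 = 8635
query mem[0x01]=0x86, mem[0x1e]=0x68, mem[0x20]=0xd6, mem[0x13]=0x24

MEM[0x01,0x1e,0x20,0x13] = 86 68 d6 24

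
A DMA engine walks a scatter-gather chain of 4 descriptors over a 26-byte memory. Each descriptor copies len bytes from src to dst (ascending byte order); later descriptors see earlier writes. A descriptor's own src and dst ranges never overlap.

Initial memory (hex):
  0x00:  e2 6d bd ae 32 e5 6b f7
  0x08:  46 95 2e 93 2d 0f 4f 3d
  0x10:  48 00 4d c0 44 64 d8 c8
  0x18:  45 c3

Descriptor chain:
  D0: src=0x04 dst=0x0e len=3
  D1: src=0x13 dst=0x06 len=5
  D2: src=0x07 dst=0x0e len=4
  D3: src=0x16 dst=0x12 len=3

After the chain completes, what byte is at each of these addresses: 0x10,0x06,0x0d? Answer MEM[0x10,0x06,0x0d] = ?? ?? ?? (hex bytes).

  after D0: wrote 3B at 0x0e = 32e56b
  after D1: wrote 5B at 0x06 = c04464d8c8
  after D2: wrote 4B at 0x0e = 4464d8c8
  after D3: wrote 3B at 0x12 = d8c845
query mem[0x10]=0xd8, mem[0x06]=0xc0, mem[0x0d]=0x0f

MEM[0x10,0x06,0x0d] = d8 c0 0f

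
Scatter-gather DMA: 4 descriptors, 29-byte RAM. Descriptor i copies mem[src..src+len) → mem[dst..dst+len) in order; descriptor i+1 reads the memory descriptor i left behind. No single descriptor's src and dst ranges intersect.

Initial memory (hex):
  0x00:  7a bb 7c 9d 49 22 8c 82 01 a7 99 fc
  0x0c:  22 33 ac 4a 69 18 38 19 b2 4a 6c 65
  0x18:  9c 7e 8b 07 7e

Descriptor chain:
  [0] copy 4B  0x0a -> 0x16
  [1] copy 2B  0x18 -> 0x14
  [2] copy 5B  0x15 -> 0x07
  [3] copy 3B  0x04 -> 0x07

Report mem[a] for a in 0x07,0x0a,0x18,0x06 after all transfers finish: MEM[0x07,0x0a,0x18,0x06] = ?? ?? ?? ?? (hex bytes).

MEM[0x07,0x0a,0x18,0x06] = 49 22 22 8c

#0 dst[0x16+4] := {0x99,0xfc,0x22,0x33}
#1 dst[0x14+2] := {0x22,0x33}
#2 dst[0x07+5] := {0x33,0x99,0xfc,0x22,0x33}
#3 dst[0x07+3] := {0x49,0x22,0x8c}
query mem[0x07]=0x49, mem[0x0a]=0x22, mem[0x18]=0x22, mem[0x06]=0x8c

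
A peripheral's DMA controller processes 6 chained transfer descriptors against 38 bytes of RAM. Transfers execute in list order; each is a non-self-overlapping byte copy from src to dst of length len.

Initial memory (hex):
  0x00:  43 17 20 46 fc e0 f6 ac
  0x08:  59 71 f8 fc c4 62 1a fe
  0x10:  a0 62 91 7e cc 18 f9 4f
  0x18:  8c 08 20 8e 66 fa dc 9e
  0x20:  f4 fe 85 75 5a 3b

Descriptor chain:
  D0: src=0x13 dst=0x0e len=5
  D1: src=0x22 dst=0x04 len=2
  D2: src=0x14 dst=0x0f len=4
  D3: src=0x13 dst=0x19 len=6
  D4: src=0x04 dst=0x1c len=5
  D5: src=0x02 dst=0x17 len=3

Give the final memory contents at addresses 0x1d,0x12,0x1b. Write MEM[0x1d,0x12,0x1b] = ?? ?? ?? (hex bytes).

#0 dst[0x0e+5] := {0x7e,0xcc,0x18,0xf9,0x4f}
#1 dst[0x04+2] := {0x85,0x75}
#2 dst[0x0f+4] := {0xcc,0x18,0xf9,0x4f}
#3 dst[0x19+6] := {0x7e,0xcc,0x18,0xf9,0x4f,0x8c}
#4 dst[0x1c+5] := {0x85,0x75,0xf6,0xac,0x59}
#5 dst[0x17+3] := {0x20,0x46,0x85}
query mem[0x1d]=0x75, mem[0x12]=0x4f, mem[0x1b]=0x18

MEM[0x1d,0x12,0x1b] = 75 4f 18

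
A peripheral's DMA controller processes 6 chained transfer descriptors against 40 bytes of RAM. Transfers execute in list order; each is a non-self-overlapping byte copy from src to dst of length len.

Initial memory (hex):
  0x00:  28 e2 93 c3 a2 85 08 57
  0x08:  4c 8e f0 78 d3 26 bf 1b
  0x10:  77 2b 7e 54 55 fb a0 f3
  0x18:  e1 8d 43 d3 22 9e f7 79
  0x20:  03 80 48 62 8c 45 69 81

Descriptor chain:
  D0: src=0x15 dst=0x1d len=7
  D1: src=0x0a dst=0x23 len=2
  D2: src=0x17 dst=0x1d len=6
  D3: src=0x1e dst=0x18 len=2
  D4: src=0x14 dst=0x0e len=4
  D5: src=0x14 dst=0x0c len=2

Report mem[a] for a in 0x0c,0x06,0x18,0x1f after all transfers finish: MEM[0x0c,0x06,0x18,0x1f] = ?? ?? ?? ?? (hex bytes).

D0: mem[0x1d..0x23] <- [fb a0 f3 e1 8d 43 d3]
D1: mem[0x23..0x24] <- [f0 78]
D2: mem[0x1d..0x22] <- [f3 e1 8d 43 d3 22]
D3: mem[0x18..0x19] <- [e1 8d]
D4: mem[0x0e..0x11] <- [55 fb a0 f3]
D5: mem[0x0c..0x0d] <- [55 fb]
query mem[0x0c]=0x55, mem[0x06]=0x08, mem[0x18]=0xe1, mem[0x1f]=0x8d

MEM[0x0c,0x06,0x18,0x1f] = 55 08 e1 8d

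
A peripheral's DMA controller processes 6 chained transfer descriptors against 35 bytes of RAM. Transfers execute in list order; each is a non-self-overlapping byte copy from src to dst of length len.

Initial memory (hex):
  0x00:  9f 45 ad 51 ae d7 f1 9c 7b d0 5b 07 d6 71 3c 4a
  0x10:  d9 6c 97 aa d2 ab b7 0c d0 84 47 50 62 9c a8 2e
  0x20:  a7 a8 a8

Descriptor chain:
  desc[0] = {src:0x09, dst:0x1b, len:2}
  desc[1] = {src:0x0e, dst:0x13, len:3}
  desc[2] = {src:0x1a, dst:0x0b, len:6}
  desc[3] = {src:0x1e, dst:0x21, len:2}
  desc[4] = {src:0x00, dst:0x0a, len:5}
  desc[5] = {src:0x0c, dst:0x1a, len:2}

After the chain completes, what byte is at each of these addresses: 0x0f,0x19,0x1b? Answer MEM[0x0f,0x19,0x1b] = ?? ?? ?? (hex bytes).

#0 dst[0x1b+2] := {0xd0,0x5b}
#1 dst[0x13+3] := {0x3c,0x4a,0xd9}
#2 dst[0x0b+6] := {0x47,0xd0,0x5b,0x9c,0xa8,0x2e}
#3 dst[0x21+2] := {0xa8,0x2e}
#4 dst[0x0a+5] := {0x9f,0x45,0xad,0x51,0xae}
#5 dst[0x1a+2] := {0xad,0x51}
query mem[0x0f]=0xa8, mem[0x19]=0x84, mem[0x1b]=0x51

MEM[0x0f,0x19,0x1b] = a8 84 51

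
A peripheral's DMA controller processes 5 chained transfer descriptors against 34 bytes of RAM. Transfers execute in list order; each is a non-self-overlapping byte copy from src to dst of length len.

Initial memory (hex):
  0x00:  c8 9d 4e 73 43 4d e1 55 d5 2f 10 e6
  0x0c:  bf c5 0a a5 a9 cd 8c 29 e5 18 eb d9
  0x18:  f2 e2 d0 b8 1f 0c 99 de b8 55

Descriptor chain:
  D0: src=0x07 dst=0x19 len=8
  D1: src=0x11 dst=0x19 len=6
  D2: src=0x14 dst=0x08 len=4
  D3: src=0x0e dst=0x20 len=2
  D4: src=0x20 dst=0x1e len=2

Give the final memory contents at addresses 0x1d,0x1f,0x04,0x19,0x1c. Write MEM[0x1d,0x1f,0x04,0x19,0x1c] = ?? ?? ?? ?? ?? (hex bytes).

MEM[0x1d,0x1f,0x04,0x19,0x1c] = 18 a5 43 cd e5

  after D0: wrote 8B at 0x19 = 55d52f10e6bfc50a
  after D1: wrote 6B at 0x19 = cd8c29e518eb
  after D2: wrote 4B at 0x08 = e518ebd9
  after D3: wrote 2B at 0x20 = 0aa5
  after D4: wrote 2B at 0x1e = 0aa5
query mem[0x1d]=0x18, mem[0x1f]=0xa5, mem[0x04]=0x43, mem[0x19]=0xcd, mem[0x1c]=0xe5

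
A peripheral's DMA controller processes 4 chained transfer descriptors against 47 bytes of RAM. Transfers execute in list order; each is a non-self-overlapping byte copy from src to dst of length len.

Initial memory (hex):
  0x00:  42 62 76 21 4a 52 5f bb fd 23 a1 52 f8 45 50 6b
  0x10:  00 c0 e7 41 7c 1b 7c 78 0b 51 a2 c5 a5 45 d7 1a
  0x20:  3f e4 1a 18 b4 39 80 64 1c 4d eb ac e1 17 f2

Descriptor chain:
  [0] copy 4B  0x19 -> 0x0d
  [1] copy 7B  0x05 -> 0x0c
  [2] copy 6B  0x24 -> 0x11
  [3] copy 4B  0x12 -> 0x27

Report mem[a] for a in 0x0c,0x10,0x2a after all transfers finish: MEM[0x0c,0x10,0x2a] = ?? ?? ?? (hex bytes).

D0: mem[0x0d..0x10] <- [51 a2 c5 a5]
D1: mem[0x0c..0x12] <- [52 5f bb fd 23 a1 52]
D2: mem[0x11..0x16] <- [b4 39 80 64 1c 4d]
D3: mem[0x27..0x2a] <- [39 80 64 1c]
query mem[0x0c]=0x52, mem[0x10]=0x23, mem[0x2a]=0x1c

MEM[0x0c,0x10,0x2a] = 52 23 1c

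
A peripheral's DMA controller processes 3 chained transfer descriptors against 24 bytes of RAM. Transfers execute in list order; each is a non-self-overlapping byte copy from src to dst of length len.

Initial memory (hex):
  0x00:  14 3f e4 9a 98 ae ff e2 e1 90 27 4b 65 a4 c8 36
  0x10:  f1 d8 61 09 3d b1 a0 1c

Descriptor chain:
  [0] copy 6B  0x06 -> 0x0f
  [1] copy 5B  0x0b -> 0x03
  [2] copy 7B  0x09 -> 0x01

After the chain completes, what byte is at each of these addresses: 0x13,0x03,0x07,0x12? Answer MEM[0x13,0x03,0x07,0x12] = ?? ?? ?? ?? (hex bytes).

MEM[0x13,0x03,0x07,0x12] = 27 4b ff 90

D0: mem[0x0f..0x14] <- [ff e2 e1 90 27 4b]
D1: mem[0x03..0x07] <- [4b 65 a4 c8 ff]
D2: mem[0x01..0x07] <- [90 27 4b 65 a4 c8 ff]
query mem[0x13]=0x27, mem[0x03]=0x4b, mem[0x07]=0xff, mem[0x12]=0x90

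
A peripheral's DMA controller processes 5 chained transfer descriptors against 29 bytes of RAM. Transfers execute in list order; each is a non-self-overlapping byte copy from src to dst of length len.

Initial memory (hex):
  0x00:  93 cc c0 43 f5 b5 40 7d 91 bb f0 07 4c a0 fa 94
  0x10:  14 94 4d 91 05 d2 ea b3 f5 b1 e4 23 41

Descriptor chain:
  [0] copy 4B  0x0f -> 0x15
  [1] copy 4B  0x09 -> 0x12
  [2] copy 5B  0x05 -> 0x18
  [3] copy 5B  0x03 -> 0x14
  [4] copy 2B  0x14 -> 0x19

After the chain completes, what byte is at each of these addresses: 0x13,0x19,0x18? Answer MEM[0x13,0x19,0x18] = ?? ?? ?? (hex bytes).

[0] 0x0f->0x15 len=4 : 94 14 94 4d
[1] 0x09->0x12 len=4 : bb f0 07 4c
[2] 0x05->0x18 len=5 : b5 40 7d 91 bb
[3] 0x03->0x14 len=5 : 43 f5 b5 40 7d
[4] 0x14->0x19 len=2 : 43 f5
query mem[0x13]=0xf0, mem[0x19]=0x43, mem[0x18]=0x7d

MEM[0x13,0x19,0x18] = f0 43 7d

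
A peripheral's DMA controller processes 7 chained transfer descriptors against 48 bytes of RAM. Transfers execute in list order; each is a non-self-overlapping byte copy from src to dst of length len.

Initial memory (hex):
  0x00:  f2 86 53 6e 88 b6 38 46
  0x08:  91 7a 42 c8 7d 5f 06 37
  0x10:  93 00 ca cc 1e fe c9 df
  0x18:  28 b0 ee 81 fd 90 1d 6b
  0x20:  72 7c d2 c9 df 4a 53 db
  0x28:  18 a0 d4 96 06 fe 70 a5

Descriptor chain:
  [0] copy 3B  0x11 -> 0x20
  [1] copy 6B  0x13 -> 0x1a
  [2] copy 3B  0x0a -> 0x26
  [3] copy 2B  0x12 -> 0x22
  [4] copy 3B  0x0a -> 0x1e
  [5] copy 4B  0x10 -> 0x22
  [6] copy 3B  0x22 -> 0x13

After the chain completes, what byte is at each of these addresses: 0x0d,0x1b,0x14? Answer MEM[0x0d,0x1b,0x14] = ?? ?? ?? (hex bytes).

#0 dst[0x20+3] := {0x00,0xca,0xcc}
#1 dst[0x1a+6] := {0xcc,0x1e,0xfe,0xc9,0xdf,0x28}
#2 dst[0x26+3] := {0x42,0xc8,0x7d}
#3 dst[0x22+2] := {0xca,0xcc}
#4 dst[0x1e+3] := {0x42,0xc8,0x7d}
#5 dst[0x22+4] := {0x93,0x00,0xca,0xcc}
#6 dst[0x13+3] := {0x93,0x00,0xca}
query mem[0x0d]=0x5f, mem[0x1b]=0x1e, mem[0x14]=0x00

MEM[0x0d,0x1b,0x14] = 5f 1e 00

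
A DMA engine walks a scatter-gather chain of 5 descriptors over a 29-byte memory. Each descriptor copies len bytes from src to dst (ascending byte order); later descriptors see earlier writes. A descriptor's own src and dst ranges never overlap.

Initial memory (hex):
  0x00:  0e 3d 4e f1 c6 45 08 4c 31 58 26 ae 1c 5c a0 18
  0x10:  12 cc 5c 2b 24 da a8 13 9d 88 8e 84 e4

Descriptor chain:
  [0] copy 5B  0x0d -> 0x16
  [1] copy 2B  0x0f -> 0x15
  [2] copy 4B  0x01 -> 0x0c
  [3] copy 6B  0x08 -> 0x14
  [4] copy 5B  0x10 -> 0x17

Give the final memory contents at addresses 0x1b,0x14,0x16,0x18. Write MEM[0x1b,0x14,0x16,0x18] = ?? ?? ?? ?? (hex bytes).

MEM[0x1b,0x14,0x16,0x18] = 31 31 26 cc

[0] 0x0d->0x16 len=5 : 5c a0 18 12 cc
[1] 0x0f->0x15 len=2 : 18 12
[2] 0x01->0x0c len=4 : 3d 4e f1 c6
[3] 0x08->0x14 len=6 : 31 58 26 ae 3d 4e
[4] 0x10->0x17 len=5 : 12 cc 5c 2b 31
query mem[0x1b]=0x31, mem[0x14]=0x31, mem[0x16]=0x26, mem[0x18]=0xcc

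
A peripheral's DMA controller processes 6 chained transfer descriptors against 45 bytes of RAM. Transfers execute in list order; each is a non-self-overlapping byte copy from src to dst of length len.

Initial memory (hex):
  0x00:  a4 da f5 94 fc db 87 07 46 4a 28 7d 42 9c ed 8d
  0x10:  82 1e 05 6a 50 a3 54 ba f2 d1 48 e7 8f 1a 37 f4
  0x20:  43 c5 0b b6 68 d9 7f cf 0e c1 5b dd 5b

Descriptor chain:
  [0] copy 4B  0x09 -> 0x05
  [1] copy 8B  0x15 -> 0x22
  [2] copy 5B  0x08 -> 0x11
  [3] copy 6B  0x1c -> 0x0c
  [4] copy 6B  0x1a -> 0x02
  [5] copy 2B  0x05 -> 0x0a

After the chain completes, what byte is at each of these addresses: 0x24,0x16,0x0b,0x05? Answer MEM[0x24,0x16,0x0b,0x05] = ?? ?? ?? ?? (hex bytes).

MEM[0x24,0x16,0x0b,0x05] = ba 54 37 1a

#0 dst[0x05+4] := {0x4a,0x28,0x7d,0x42}
#1 dst[0x22+8] := {0xa3,0x54,0xba,0xf2,0xd1,0x48,0xe7,0x8f}
#2 dst[0x11+5] := {0x42,0x4a,0x28,0x7d,0x42}
#3 dst[0x0c+6] := {0x8f,0x1a,0x37,0xf4,0x43,0xc5}
#4 dst[0x02+6] := {0x48,0xe7,0x8f,0x1a,0x37,0xf4}
#5 dst[0x0a+2] := {0x1a,0x37}
query mem[0x24]=0xba, mem[0x16]=0x54, mem[0x0b]=0x37, mem[0x05]=0x1a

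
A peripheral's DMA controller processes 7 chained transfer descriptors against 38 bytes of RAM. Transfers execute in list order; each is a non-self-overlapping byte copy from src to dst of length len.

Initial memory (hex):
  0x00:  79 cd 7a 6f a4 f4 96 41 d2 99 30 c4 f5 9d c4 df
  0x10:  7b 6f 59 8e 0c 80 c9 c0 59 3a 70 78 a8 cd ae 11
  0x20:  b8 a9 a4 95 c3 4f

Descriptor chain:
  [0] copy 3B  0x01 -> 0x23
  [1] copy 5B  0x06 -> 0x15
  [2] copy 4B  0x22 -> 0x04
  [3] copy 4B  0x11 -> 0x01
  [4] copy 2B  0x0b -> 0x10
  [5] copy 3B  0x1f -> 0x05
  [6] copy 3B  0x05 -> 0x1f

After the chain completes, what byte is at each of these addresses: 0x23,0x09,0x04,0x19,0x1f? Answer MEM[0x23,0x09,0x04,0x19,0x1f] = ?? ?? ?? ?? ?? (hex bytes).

  after D0: wrote 3B at 0x23 = cd7a6f
  after D1: wrote 5B at 0x15 = 9641d29930
  after D2: wrote 4B at 0x04 = a4cd7a6f
  after D3: wrote 4B at 0x01 = 6f598e0c
  after D4: wrote 2B at 0x10 = c4f5
  after D5: wrote 3B at 0x05 = 11b8a9
  after D6: wrote 3B at 0x1f = 11b8a9
query mem[0x23]=0xcd, mem[0x09]=0x99, mem[0x04]=0x0c, mem[0x19]=0x30, mem[0x1f]=0x11

MEM[0x23,0x09,0x04,0x19,0x1f] = cd 99 0c 30 11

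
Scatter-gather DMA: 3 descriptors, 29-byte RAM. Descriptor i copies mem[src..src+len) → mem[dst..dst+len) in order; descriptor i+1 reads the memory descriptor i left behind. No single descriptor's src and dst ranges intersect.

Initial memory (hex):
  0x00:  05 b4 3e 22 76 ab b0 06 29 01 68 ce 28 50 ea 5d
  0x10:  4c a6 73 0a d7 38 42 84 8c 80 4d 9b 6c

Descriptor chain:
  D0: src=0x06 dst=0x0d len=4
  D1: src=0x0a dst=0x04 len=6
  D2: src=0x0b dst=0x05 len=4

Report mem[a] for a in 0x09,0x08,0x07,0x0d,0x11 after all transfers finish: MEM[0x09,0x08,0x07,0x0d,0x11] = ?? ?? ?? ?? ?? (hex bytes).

D0: mem[0x0d..0x10] <- [b0 06 29 01]
D1: mem[0x04..0x09] <- [68 ce 28 b0 06 29]
D2: mem[0x05..0x08] <- [ce 28 b0 06]
query mem[0x09]=0x29, mem[0x08]=0x06, mem[0x07]=0xb0, mem[0x0d]=0xb0, mem[0x11]=0xa6

MEM[0x09,0x08,0x07,0x0d,0x11] = 29 06 b0 b0 a6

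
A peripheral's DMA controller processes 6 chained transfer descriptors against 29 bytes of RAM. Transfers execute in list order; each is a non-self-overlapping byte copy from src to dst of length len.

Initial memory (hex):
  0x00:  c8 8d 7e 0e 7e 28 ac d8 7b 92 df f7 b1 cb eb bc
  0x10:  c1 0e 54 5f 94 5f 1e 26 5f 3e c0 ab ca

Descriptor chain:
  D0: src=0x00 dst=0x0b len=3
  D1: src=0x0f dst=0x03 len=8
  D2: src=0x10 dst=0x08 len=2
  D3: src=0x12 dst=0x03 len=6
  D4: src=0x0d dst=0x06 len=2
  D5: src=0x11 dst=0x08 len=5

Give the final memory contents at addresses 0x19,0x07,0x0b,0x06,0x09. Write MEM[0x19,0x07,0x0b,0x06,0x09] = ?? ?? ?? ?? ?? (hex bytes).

MEM[0x19,0x07,0x0b,0x06,0x09] = 3e eb 94 7e 54

D0: mem[0x0b..0x0d] <- [c8 8d 7e]
D1: mem[0x03..0x0a] <- [bc c1 0e 54 5f 94 5f 1e]
D2: mem[0x08..0x09] <- [c1 0e]
D3: mem[0x03..0x08] <- [54 5f 94 5f 1e 26]
D4: mem[0x06..0x07] <- [7e eb]
D5: mem[0x08..0x0c] <- [0e 54 5f 94 5f]
query mem[0x19]=0x3e, mem[0x07]=0xeb, mem[0x0b]=0x94, mem[0x06]=0x7e, mem[0x09]=0x54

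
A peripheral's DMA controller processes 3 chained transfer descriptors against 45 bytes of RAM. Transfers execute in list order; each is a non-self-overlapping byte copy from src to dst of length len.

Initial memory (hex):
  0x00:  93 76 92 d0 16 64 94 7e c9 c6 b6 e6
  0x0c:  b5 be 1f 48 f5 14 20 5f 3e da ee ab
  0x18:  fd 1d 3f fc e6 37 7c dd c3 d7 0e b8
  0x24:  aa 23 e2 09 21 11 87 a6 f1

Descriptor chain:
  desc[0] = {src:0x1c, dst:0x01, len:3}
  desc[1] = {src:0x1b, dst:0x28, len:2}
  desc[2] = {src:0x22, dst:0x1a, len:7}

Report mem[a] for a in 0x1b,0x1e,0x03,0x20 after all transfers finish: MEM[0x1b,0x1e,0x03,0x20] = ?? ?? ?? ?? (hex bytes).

#0 dst[0x01+3] := {0xe6,0x37,0x7c}
#1 dst[0x28+2] := {0xfc,0xe6}
#2 dst[0x1a+7] := {0x0e,0xb8,0xaa,0x23,0xe2,0x09,0xfc}
query mem[0x1b]=0xb8, mem[0x1e]=0xe2, mem[0x03]=0x7c, mem[0x20]=0xfc

MEM[0x1b,0x1e,0x03,0x20] = b8 e2 7c fc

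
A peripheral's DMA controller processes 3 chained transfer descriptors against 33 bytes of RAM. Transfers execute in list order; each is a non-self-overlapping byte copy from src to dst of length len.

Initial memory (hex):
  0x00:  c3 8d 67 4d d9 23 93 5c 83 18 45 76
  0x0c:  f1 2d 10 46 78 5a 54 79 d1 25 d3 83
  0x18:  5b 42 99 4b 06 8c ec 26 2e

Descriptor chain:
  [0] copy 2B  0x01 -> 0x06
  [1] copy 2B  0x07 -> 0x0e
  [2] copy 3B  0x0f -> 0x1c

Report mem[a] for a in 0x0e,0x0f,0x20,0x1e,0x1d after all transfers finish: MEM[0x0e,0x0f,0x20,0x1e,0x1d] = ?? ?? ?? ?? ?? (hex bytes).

#0 dst[0x06+2] := {0x8d,0x67}
#1 dst[0x0e+2] := {0x67,0x83}
#2 dst[0x1c+3] := {0x83,0x78,0x5a}
query mem[0x0e]=0x67, mem[0x0f]=0x83, mem[0x20]=0x2e, mem[0x1e]=0x5a, mem[0x1d]=0x78

MEM[0x0e,0x0f,0x20,0x1e,0x1d] = 67 83 2e 5a 78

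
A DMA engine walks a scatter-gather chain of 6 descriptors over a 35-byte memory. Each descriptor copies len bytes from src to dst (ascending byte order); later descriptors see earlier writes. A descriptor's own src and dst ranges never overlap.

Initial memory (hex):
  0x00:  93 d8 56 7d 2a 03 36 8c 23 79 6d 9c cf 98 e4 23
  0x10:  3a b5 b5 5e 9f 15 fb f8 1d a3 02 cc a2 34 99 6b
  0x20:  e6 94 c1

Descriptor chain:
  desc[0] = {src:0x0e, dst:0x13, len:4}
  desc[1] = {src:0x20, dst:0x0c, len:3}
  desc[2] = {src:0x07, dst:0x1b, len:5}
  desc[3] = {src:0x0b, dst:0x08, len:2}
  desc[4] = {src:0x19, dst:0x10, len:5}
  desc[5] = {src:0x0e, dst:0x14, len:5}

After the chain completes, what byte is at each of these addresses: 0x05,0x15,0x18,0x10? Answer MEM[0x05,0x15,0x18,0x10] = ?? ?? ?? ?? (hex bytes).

MEM[0x05,0x15,0x18,0x10] = 03 23 8c a3

  after D0: wrote 4B at 0x13 = e4233ab5
  after D1: wrote 3B at 0x0c = e694c1
  after D2: wrote 5B at 0x1b = 8c23796d9c
  after D3: wrote 2B at 0x08 = 9ce6
  after D4: wrote 5B at 0x10 = a3028c2379
  after D5: wrote 5B at 0x14 = c123a3028c
query mem[0x05]=0x03, mem[0x15]=0x23, mem[0x18]=0x8c, mem[0x10]=0xa3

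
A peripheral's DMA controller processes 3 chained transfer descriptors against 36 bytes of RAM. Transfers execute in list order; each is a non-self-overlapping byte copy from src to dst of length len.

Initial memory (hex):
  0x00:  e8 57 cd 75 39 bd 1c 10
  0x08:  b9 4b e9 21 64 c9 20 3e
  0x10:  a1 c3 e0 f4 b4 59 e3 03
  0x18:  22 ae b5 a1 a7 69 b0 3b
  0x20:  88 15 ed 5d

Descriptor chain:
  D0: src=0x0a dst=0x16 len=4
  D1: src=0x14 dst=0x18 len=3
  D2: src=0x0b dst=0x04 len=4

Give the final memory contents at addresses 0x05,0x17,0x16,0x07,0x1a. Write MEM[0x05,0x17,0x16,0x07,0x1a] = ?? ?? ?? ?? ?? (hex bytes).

MEM[0x05,0x17,0x16,0x07,0x1a] = 64 21 e9 20 e9

  after D0: wrote 4B at 0x16 = e92164c9
  after D1: wrote 3B at 0x18 = b459e9
  after D2: wrote 4B at 0x04 = 2164c920
query mem[0x05]=0x64, mem[0x17]=0x21, mem[0x16]=0xe9, mem[0x07]=0x20, mem[0x1a]=0xe9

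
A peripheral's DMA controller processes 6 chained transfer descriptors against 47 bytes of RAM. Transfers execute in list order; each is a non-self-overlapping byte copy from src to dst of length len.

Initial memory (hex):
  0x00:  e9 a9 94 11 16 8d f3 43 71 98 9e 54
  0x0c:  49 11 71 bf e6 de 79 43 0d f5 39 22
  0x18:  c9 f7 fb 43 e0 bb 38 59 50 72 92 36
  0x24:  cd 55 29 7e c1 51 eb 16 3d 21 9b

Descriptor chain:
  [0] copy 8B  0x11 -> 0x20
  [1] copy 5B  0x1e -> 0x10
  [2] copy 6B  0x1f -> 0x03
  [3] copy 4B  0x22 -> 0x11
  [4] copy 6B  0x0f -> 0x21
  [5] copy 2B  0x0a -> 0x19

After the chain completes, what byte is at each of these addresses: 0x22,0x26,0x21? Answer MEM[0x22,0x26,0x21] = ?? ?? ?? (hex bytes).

D0: mem[0x20..0x27] <- [de 79 43 0d f5 39 22 c9]
D1: mem[0x10..0x14] <- [38 59 de 79 43]
D2: mem[0x03..0x08] <- [59 de 79 43 0d f5]
D3: mem[0x11..0x14] <- [43 0d f5 39]
D4: mem[0x21..0x26] <- [bf 38 43 0d f5 39]
D5: mem[0x19..0x1a] <- [9e 54]
query mem[0x22]=0x38, mem[0x26]=0x39, mem[0x21]=0xbf

MEM[0x22,0x26,0x21] = 38 39 bf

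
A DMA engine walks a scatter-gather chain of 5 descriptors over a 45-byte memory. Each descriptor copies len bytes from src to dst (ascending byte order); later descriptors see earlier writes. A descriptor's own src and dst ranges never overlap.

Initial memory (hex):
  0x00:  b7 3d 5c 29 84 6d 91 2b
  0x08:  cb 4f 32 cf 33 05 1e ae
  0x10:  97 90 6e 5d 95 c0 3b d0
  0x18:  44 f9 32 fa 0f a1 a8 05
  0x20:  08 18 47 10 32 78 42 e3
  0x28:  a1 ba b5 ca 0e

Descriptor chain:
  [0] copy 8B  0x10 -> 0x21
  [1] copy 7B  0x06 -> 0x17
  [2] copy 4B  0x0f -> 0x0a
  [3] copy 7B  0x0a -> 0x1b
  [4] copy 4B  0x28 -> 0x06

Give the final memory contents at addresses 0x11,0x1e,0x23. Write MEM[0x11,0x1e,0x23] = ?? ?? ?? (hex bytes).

MEM[0x11,0x1e,0x23] = 90 6e 6e

#0 dst[0x21+8] := {0x97,0x90,0x6e,0x5d,0x95,0xc0,0x3b,0xd0}
#1 dst[0x17+7] := {0x91,0x2b,0xcb,0x4f,0x32,0xcf,0x33}
#2 dst[0x0a+4] := {0xae,0x97,0x90,0x6e}
#3 dst[0x1b+7] := {0xae,0x97,0x90,0x6e,0x1e,0xae,0x97}
#4 dst[0x06+4] := {0xd0,0xba,0xb5,0xca}
query mem[0x11]=0x90, mem[0x1e]=0x6e, mem[0x23]=0x6e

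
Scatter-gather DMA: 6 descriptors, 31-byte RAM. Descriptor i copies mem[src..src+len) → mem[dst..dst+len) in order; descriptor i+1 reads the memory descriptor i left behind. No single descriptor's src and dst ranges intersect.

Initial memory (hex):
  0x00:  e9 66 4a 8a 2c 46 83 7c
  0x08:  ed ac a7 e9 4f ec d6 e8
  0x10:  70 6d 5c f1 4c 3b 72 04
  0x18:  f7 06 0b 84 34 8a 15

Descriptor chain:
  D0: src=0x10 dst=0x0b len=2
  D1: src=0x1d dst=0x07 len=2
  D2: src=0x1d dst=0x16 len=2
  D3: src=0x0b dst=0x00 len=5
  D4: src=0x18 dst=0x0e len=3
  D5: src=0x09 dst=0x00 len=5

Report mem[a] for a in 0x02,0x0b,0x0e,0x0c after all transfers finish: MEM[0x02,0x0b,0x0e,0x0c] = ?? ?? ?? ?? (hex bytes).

MEM[0x02,0x0b,0x0e,0x0c] = 70 70 f7 6d

  after D0: wrote 2B at 0x0b = 706d
  after D1: wrote 2B at 0x07 = 8a15
  after D2: wrote 2B at 0x16 = 8a15
  after D3: wrote 5B at 0x00 = 706decd6e8
  after D4: wrote 3B at 0x0e = f7060b
  after D5: wrote 5B at 0x00 = aca7706dec
query mem[0x02]=0x70, mem[0x0b]=0x70, mem[0x0e]=0xf7, mem[0x0c]=0x6d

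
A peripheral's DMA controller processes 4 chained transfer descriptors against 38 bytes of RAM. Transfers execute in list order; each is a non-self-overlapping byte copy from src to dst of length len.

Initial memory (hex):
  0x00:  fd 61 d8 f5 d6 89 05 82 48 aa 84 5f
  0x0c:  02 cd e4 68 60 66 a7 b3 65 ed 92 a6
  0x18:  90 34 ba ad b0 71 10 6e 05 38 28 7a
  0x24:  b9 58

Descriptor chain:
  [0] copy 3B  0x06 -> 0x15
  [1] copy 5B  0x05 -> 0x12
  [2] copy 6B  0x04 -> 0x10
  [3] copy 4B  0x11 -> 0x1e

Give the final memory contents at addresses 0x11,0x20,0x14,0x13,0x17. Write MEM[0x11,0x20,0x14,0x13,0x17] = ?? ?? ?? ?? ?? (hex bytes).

MEM[0x11,0x20,0x14,0x13,0x17] = 89 82 48 82 48

[0] 0x06->0x15 len=3 : 05 82 48
[1] 0x05->0x12 len=5 : 89 05 82 48 aa
[2] 0x04->0x10 len=6 : d6 89 05 82 48 aa
[3] 0x11->0x1e len=4 : 89 05 82 48
query mem[0x11]=0x89, mem[0x20]=0x82, mem[0x14]=0x48, mem[0x13]=0x82, mem[0x17]=0x48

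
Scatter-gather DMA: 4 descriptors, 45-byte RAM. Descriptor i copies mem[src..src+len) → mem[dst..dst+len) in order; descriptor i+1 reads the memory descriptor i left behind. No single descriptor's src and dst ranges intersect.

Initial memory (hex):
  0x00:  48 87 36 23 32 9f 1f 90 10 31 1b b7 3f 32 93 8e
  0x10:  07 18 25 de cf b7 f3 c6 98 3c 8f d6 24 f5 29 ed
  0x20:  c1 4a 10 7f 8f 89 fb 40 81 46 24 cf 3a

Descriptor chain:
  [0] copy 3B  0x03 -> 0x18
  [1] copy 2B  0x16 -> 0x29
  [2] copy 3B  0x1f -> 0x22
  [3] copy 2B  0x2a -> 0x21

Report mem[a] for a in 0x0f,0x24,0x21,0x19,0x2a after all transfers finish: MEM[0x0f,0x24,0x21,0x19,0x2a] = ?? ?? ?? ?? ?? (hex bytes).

MEM[0x0f,0x24,0x21,0x19,0x2a] = 8e 4a c6 32 c6

[0] 0x03->0x18 len=3 : 23 32 9f
[1] 0x16->0x29 len=2 : f3 c6
[2] 0x1f->0x22 len=3 : ed c1 4a
[3] 0x2a->0x21 len=2 : c6 cf
query mem[0x0f]=0x8e, mem[0x24]=0x4a, mem[0x21]=0xc6, mem[0x19]=0x32, mem[0x2a]=0xc6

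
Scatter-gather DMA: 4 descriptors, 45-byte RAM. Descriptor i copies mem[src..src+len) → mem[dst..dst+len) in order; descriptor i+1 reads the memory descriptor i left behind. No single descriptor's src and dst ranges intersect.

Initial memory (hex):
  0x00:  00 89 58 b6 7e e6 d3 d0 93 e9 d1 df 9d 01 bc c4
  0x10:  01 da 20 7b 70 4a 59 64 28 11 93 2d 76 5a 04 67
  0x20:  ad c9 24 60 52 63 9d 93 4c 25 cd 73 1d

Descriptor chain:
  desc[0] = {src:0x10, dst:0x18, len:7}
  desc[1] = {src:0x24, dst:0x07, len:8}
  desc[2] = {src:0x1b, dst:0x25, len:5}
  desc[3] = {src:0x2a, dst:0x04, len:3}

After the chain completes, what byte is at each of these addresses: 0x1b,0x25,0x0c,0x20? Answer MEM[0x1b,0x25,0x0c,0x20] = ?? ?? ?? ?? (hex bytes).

MEM[0x1b,0x25,0x0c,0x20] = 7b 7b 25 ad

[0] 0x10->0x18 len=7 : 01 da 20 7b 70 4a 59
[1] 0x24->0x07 len=8 : 52 63 9d 93 4c 25 cd 73
[2] 0x1b->0x25 len=5 : 7b 70 4a 59 67
[3] 0x2a->0x04 len=3 : cd 73 1d
query mem[0x1b]=0x7b, mem[0x25]=0x7b, mem[0x0c]=0x25, mem[0x20]=0xad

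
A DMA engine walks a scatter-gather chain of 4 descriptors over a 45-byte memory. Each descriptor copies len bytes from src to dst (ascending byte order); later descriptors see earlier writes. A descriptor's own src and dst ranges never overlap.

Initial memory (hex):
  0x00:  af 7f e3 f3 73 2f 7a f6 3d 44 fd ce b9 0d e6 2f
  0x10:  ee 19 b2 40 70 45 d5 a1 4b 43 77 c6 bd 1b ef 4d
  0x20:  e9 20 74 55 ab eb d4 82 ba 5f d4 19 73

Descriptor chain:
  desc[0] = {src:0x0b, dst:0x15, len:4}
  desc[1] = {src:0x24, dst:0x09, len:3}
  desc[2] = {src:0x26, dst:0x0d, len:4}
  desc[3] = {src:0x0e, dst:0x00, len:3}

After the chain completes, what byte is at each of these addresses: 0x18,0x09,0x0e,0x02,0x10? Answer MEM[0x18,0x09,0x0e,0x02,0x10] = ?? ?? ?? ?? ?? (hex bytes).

MEM[0x18,0x09,0x0e,0x02,0x10] = e6 ab 82 5f 5f

D0: mem[0x15..0x18] <- [ce b9 0d e6]
D1: mem[0x09..0x0b] <- [ab eb d4]
D2: mem[0x0d..0x10] <- [d4 82 ba 5f]
D3: mem[0x00..0x02] <- [82 ba 5f]
query mem[0x18]=0xe6, mem[0x09]=0xab, mem[0x0e]=0x82, mem[0x02]=0x5f, mem[0x10]=0x5f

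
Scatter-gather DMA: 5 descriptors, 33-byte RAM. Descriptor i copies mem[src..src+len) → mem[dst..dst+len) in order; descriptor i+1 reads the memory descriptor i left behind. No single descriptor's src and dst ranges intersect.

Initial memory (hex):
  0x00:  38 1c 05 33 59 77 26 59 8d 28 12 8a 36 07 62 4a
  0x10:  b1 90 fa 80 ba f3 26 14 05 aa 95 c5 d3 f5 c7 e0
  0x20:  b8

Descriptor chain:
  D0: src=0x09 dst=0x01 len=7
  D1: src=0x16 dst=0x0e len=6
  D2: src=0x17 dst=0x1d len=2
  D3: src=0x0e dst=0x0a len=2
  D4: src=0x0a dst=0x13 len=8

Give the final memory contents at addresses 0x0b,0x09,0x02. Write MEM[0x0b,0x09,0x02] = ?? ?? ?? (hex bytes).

MEM[0x0b,0x09,0x02] = 14 28 12

[0] 0x09->0x01 len=7 : 28 12 8a 36 07 62 4a
[1] 0x16->0x0e len=6 : 26 14 05 aa 95 c5
[2] 0x17->0x1d len=2 : 14 05
[3] 0x0e->0x0a len=2 : 26 14
[4] 0x0a->0x13 len=8 : 26 14 36 07 26 14 05 aa
query mem[0x0b]=0x14, mem[0x09]=0x28, mem[0x02]=0x12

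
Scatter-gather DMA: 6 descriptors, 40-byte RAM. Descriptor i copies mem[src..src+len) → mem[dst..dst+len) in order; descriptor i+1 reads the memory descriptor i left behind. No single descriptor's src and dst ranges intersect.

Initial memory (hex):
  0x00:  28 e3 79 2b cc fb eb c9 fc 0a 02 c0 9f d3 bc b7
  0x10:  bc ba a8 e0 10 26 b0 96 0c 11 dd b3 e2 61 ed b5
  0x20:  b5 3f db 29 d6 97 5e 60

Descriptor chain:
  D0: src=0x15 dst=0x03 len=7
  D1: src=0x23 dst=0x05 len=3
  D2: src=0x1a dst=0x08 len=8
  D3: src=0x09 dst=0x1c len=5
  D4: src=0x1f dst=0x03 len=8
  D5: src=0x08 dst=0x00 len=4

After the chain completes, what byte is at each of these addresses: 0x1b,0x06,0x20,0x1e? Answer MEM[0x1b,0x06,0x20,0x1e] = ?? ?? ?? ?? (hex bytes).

MEM[0x1b,0x06,0x20,0x1e] = b3 db b5 61

D0: mem[0x03..0x09] <- [26 b0 96 0c 11 dd b3]
D1: mem[0x05..0x07] <- [29 d6 97]
D2: mem[0x08..0x0f] <- [dd b3 e2 61 ed b5 b5 3f]
D3: mem[0x1c..0x20] <- [b3 e2 61 ed b5]
D4: mem[0x03..0x0a] <- [ed b5 3f db 29 d6 97 5e]
D5: mem[0x00..0x03] <- [d6 97 5e 61]
query mem[0x1b]=0xb3, mem[0x06]=0xdb, mem[0x20]=0xb5, mem[0x1e]=0x61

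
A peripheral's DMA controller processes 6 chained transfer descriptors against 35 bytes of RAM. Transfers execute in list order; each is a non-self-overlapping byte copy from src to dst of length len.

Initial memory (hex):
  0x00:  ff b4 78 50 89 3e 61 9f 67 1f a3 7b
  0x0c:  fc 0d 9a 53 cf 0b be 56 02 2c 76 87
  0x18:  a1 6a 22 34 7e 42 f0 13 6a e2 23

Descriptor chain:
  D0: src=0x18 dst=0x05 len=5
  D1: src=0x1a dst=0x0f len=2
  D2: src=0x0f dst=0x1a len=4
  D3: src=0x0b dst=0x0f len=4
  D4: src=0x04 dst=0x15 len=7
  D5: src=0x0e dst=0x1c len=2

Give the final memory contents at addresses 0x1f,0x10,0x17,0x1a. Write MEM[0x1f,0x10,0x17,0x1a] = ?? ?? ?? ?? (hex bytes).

MEM[0x1f,0x10,0x17,0x1a] = 13 fc 6a 7e

  after D0: wrote 5B at 0x05 = a16a22347e
  after D1: wrote 2B at 0x0f = 2234
  after D2: wrote 4B at 0x1a = 22340bbe
  after D3: wrote 4B at 0x0f = 7bfc0d9a
  after D4: wrote 7B at 0x15 = 89a16a22347ea3
  after D5: wrote 2B at 0x1c = 9a7b
query mem[0x1f]=0x13, mem[0x10]=0xfc, mem[0x17]=0x6a, mem[0x1a]=0x7e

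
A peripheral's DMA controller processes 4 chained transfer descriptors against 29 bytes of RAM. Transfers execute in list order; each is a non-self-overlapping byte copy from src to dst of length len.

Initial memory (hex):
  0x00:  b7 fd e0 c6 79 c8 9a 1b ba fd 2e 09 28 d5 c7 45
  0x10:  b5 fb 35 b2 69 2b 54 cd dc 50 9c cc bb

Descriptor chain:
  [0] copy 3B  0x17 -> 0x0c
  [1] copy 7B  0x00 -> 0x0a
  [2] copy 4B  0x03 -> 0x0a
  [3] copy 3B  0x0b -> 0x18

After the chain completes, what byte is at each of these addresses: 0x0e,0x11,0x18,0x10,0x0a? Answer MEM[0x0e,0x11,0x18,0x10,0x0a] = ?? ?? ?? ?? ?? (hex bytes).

MEM[0x0e,0x11,0x18,0x10,0x0a] = 79 fb 79 9a c6

D0: mem[0x0c..0x0e] <- [cd dc 50]
D1: mem[0x0a..0x10] <- [b7 fd e0 c6 79 c8 9a]
D2: mem[0x0a..0x0d] <- [c6 79 c8 9a]
D3: mem[0x18..0x1a] <- [79 c8 9a]
query mem[0x0e]=0x79, mem[0x11]=0xfb, mem[0x18]=0x79, mem[0x10]=0x9a, mem[0x0a]=0xc6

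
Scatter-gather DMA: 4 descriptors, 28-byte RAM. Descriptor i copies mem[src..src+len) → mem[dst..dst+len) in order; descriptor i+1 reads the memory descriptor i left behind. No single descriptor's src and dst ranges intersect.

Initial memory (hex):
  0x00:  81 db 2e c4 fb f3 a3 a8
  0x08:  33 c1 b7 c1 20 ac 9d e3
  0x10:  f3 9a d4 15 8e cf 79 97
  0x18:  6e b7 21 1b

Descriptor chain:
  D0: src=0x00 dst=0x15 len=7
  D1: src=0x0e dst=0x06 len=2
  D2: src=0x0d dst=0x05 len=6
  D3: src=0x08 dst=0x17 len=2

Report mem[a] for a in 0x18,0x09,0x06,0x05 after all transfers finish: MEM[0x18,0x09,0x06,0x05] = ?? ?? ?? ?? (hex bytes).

MEM[0x18,0x09,0x06,0x05] = 9a 9a 9d ac

  after D0: wrote 7B at 0x15 = 81db2ec4fbf3a3
  after D1: wrote 2B at 0x06 = 9de3
  after D2: wrote 6B at 0x05 = ac9de3f39ad4
  after D3: wrote 2B at 0x17 = f39a
query mem[0x18]=0x9a, mem[0x09]=0x9a, mem[0x06]=0x9d, mem[0x05]=0xac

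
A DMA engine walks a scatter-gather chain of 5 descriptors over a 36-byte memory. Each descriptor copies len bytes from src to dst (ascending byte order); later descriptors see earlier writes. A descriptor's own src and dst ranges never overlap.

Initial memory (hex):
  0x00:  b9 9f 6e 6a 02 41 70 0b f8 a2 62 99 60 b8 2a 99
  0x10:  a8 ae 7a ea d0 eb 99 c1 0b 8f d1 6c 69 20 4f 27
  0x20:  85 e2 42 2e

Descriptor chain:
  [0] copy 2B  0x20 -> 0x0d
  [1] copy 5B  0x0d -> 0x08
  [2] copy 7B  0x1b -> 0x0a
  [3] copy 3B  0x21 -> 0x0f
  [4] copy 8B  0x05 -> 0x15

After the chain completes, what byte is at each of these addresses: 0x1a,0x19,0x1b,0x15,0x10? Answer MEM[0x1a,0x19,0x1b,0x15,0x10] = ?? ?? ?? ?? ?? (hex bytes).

D0: mem[0x0d..0x0e] <- [85 e2]
D1: mem[0x08..0x0c] <- [85 e2 99 a8 ae]
D2: mem[0x0a..0x10] <- [6c 69 20 4f 27 85 e2]
D3: mem[0x0f..0x11] <- [e2 42 2e]
D4: mem[0x15..0x1c] <- [41 70 0b 85 e2 6c 69 20]
query mem[0x1a]=0x6c, mem[0x19]=0xe2, mem[0x1b]=0x69, mem[0x15]=0x41, mem[0x10]=0x42

MEM[0x1a,0x19,0x1b,0x15,0x10] = 6c e2 69 41 42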